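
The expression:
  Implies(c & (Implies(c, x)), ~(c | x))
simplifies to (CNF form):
~c | ~x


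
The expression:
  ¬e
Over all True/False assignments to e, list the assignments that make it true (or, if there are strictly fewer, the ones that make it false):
is true only for:
  e=False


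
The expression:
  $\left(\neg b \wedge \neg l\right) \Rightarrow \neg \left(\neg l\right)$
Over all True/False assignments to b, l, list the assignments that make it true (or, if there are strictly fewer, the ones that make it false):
is false only for:
  b=False, l=False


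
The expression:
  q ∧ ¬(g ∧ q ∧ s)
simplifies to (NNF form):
q ∧ (¬g ∨ ¬s)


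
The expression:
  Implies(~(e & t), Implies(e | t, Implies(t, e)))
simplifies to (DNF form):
e | ~t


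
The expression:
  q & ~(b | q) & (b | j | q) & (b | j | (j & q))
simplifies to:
False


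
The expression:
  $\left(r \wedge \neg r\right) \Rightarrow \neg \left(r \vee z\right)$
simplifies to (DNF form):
$\text{True}$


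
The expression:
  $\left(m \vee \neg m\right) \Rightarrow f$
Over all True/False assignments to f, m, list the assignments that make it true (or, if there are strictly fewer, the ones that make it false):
is true only for:
  f=True, m=False;
  f=True, m=True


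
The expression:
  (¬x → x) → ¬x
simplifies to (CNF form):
¬x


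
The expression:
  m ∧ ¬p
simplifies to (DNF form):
m ∧ ¬p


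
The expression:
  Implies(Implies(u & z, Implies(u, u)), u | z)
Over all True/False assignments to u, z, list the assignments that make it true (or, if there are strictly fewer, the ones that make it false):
is false only for:
  u=False, z=False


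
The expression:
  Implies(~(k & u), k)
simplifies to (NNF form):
k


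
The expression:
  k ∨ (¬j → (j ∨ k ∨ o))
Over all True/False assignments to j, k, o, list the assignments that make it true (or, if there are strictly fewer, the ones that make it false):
is false only for:
  j=False, k=False, o=False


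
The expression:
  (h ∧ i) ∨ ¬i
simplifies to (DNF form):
h ∨ ¬i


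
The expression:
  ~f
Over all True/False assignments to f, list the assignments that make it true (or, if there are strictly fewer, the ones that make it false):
is true only for:
  f=False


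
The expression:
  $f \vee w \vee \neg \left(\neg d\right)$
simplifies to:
$d \vee f \vee w$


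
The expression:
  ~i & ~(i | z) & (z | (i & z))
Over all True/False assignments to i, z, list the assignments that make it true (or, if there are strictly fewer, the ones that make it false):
is never true.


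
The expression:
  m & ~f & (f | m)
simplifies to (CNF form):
m & ~f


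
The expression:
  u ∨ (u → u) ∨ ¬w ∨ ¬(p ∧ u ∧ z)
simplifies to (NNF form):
True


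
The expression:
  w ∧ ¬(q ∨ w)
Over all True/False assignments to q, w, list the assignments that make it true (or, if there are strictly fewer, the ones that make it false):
is never true.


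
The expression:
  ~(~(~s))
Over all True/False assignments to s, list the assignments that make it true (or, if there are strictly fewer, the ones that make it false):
is true only for:
  s=False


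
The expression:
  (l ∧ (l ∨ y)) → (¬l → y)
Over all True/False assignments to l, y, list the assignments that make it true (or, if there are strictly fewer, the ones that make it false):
is always true.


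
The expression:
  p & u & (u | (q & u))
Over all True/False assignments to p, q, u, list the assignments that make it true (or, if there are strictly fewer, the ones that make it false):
is true only for:
  p=True, q=False, u=True;
  p=True, q=True, u=True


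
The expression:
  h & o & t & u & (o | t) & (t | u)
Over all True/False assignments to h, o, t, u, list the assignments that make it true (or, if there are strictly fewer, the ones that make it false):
is true only for:
  h=True, o=True, t=True, u=True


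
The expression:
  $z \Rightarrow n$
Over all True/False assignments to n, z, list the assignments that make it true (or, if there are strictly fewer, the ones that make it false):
is false only for:
  n=False, z=True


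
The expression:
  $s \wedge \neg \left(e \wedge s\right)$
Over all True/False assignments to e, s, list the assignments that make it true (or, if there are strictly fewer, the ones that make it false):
is true only for:
  e=False, s=True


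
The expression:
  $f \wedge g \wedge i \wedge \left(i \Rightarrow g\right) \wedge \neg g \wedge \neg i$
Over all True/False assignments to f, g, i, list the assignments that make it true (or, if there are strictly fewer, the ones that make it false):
is never true.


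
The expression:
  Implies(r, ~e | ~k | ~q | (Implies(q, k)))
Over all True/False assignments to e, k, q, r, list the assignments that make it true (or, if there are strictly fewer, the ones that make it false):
is always true.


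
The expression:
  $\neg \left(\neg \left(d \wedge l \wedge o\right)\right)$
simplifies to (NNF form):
$d \wedge l \wedge o$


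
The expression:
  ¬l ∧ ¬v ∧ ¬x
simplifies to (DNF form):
¬l ∧ ¬v ∧ ¬x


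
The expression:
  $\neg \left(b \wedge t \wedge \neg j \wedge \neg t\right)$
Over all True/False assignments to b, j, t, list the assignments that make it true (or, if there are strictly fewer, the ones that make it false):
is always true.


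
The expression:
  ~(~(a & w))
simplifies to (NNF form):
a & w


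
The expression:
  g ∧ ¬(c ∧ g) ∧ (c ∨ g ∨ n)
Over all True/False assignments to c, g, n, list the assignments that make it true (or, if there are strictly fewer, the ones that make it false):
is true only for:
  c=False, g=True, n=False;
  c=False, g=True, n=True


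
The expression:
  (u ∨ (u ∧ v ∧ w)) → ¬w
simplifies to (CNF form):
¬u ∨ ¬w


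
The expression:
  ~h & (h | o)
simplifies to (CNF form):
o & ~h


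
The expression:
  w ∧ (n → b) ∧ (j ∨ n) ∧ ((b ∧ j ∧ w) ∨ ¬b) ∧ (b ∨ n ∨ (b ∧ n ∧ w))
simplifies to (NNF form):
b ∧ j ∧ w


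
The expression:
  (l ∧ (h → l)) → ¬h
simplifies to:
¬h ∨ ¬l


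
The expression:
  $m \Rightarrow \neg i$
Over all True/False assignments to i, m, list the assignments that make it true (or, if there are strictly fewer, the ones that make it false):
is false only for:
  i=True, m=True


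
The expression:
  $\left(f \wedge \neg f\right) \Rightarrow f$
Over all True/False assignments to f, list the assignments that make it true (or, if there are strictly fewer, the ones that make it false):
is always true.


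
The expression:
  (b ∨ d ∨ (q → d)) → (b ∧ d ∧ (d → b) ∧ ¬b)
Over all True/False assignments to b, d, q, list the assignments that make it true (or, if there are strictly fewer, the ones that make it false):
is true only for:
  b=False, d=False, q=True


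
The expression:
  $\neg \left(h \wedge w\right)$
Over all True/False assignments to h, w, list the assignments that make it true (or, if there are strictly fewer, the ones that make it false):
is false only for:
  h=True, w=True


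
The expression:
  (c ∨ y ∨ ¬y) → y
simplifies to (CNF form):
y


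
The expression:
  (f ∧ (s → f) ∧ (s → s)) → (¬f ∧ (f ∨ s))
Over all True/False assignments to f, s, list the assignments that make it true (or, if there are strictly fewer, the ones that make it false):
is true only for:
  f=False, s=False;
  f=False, s=True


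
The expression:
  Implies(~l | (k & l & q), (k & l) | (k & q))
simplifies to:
l | (k & q)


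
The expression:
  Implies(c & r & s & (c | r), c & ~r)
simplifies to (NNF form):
~c | ~r | ~s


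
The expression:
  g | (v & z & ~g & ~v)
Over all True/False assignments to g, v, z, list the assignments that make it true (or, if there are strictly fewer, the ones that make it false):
is true only for:
  g=True, v=False, z=False;
  g=True, v=False, z=True;
  g=True, v=True, z=False;
  g=True, v=True, z=True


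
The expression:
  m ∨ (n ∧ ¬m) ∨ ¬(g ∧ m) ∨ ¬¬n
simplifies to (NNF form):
True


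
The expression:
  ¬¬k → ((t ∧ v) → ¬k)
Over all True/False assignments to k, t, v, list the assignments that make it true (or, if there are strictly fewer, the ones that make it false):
is false only for:
  k=True, t=True, v=True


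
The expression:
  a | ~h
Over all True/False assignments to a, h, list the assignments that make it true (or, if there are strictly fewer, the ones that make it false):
is false only for:
  a=False, h=True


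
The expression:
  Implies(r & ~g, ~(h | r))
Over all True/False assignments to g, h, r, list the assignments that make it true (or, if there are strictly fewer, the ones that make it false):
is false only for:
  g=False, h=False, r=True;
  g=False, h=True, r=True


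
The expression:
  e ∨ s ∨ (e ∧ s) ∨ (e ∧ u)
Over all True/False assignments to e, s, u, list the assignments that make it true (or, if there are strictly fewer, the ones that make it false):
is false only for:
  e=False, s=False, u=False;
  e=False, s=False, u=True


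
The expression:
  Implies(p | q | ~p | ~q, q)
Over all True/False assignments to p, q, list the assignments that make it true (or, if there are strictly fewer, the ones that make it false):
is true only for:
  p=False, q=True;
  p=True, q=True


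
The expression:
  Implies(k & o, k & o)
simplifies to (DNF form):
True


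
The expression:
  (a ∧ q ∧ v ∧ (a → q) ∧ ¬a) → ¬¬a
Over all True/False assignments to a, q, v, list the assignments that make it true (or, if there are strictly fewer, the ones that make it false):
is always true.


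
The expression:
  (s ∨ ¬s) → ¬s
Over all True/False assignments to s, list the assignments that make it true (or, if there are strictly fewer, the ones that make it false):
is true only for:
  s=False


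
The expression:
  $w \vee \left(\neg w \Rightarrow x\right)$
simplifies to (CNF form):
$w \vee x$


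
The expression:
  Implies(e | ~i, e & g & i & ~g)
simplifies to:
i & ~e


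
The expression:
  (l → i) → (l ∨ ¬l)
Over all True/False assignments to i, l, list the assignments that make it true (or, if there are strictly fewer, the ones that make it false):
is always true.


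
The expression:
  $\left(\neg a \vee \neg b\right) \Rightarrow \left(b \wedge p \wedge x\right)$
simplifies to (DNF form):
$\left(a \wedge b\right) \vee \left(b \wedge p \wedge x\right)$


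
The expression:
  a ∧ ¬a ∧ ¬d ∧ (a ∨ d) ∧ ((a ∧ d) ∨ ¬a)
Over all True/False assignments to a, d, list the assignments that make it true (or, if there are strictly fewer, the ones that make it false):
is never true.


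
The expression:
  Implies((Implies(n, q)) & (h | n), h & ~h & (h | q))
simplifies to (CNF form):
(n | ~h) & (~n | ~q)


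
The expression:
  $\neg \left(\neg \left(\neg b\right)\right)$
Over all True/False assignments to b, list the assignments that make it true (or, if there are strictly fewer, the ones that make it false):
is true only for:
  b=False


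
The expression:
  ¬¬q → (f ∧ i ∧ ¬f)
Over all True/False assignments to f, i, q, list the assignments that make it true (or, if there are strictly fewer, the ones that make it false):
is true only for:
  f=False, i=False, q=False;
  f=False, i=True, q=False;
  f=True, i=False, q=False;
  f=True, i=True, q=False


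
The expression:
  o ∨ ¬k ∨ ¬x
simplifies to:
o ∨ ¬k ∨ ¬x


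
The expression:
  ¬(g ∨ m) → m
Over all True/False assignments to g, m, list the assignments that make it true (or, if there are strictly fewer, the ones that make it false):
is false only for:
  g=False, m=False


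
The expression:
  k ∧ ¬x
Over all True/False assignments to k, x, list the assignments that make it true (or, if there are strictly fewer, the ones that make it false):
is true only for:
  k=True, x=False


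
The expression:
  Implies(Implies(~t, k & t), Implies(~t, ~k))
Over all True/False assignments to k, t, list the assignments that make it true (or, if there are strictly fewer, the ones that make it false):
is always true.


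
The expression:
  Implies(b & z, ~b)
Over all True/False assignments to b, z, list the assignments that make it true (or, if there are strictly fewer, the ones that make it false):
is false only for:
  b=True, z=True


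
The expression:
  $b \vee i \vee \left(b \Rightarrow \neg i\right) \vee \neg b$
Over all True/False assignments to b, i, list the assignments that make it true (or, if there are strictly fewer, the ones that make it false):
is always true.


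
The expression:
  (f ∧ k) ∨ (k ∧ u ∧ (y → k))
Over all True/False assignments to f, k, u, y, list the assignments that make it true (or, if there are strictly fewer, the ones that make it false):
is true only for:
  f=False, k=True, u=True, y=False;
  f=False, k=True, u=True, y=True;
  f=True, k=True, u=False, y=False;
  f=True, k=True, u=False, y=True;
  f=True, k=True, u=True, y=False;
  f=True, k=True, u=True, y=True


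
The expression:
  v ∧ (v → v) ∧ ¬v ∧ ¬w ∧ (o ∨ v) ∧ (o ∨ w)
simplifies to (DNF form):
False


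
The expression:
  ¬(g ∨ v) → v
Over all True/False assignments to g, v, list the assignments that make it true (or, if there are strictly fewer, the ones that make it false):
is false only for:
  g=False, v=False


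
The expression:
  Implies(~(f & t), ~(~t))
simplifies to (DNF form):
t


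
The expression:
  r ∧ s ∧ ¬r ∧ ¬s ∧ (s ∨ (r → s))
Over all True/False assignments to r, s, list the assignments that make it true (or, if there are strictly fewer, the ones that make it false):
is never true.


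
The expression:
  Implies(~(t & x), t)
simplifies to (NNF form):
t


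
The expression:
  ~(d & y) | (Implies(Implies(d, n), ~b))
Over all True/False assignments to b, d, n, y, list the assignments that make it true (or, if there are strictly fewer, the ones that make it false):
is false only for:
  b=True, d=True, n=True, y=True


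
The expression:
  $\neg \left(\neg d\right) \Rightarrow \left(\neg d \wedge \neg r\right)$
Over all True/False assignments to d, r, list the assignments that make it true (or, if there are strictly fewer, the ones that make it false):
is true only for:
  d=False, r=False;
  d=False, r=True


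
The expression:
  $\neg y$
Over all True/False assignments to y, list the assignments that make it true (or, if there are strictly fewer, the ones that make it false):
is true only for:
  y=False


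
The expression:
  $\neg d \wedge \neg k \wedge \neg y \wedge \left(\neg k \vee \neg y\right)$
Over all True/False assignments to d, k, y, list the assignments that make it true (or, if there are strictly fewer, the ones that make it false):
is true only for:
  d=False, k=False, y=False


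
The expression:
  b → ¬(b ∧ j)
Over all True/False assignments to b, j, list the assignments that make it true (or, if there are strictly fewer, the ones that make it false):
is false only for:
  b=True, j=True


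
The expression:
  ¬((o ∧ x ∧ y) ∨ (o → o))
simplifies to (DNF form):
False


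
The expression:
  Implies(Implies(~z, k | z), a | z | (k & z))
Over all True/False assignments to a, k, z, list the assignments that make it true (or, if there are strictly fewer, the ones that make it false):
is false only for:
  a=False, k=True, z=False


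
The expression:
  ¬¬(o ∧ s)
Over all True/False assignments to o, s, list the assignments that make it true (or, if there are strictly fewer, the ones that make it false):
is true only for:
  o=True, s=True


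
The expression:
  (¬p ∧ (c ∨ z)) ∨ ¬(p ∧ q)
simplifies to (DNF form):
¬p ∨ ¬q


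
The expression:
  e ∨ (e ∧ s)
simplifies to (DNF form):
e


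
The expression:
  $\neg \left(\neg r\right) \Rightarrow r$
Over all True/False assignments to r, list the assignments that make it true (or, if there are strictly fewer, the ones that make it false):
is always true.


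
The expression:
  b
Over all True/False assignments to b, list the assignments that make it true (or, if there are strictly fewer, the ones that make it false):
is true only for:
  b=True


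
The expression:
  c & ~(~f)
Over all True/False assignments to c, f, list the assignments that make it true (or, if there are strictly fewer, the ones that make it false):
is true only for:
  c=True, f=True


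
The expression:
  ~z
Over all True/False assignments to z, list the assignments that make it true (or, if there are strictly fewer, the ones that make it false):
is true only for:
  z=False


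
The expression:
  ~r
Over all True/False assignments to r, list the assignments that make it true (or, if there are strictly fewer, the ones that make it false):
is true only for:
  r=False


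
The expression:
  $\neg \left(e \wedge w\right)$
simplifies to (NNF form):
$\neg e \vee \neg w$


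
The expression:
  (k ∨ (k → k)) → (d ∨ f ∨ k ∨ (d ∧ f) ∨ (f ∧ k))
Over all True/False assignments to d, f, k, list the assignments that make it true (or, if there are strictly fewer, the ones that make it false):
is false only for:
  d=False, f=False, k=False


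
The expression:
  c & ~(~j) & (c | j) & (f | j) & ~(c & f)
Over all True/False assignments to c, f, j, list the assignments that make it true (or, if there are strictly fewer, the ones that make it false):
is true only for:
  c=True, f=False, j=True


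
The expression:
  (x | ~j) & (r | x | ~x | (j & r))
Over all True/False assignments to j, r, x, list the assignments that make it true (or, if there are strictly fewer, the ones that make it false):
is false only for:
  j=True, r=False, x=False;
  j=True, r=True, x=False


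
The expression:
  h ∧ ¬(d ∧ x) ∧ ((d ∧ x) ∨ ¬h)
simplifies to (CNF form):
False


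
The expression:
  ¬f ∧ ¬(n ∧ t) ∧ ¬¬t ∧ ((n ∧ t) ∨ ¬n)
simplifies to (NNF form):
t ∧ ¬f ∧ ¬n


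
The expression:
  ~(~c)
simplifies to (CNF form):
c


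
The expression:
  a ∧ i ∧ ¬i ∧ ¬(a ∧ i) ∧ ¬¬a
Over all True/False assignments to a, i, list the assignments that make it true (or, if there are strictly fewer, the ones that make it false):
is never true.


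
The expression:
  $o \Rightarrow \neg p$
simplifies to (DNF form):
$\neg o \vee \neg p$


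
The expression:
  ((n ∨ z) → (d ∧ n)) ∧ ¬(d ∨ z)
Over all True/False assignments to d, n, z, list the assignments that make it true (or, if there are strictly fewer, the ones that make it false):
is true only for:
  d=False, n=False, z=False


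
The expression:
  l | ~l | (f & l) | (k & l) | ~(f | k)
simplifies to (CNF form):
True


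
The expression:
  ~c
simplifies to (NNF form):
~c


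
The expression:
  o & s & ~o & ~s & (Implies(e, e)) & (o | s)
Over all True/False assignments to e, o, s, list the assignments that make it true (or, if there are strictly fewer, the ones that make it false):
is never true.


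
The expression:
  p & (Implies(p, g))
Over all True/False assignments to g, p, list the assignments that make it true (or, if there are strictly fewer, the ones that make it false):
is true only for:
  g=True, p=True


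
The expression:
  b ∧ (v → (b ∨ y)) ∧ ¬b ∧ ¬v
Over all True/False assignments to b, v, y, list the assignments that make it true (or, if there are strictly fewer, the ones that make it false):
is never true.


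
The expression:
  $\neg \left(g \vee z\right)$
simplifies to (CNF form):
$\neg g \wedge \neg z$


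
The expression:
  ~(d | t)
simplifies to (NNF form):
~d & ~t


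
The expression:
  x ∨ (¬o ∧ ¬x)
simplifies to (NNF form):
x ∨ ¬o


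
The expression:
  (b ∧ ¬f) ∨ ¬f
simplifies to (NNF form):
¬f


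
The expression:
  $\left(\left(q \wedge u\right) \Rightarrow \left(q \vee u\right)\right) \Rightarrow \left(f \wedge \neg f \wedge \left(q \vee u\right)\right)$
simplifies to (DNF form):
$\text{False}$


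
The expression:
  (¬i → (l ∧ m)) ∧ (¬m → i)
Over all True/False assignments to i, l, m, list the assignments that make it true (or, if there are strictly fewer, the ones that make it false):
is false only for:
  i=False, l=False, m=False;
  i=False, l=False, m=True;
  i=False, l=True, m=False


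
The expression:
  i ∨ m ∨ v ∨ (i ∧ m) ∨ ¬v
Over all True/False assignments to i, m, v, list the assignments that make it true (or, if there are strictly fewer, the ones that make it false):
is always true.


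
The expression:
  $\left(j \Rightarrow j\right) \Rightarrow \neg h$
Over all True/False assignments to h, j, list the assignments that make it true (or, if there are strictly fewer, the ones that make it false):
is true only for:
  h=False, j=False;
  h=False, j=True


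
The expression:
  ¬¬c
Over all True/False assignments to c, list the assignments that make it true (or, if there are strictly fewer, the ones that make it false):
is true only for:
  c=True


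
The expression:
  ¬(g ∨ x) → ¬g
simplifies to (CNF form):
True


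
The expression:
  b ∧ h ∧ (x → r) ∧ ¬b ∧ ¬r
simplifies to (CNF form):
False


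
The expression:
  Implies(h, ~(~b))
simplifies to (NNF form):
b | ~h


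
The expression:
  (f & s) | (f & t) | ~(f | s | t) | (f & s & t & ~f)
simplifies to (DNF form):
(f & s) | (f & t) | (~f & ~s & ~t)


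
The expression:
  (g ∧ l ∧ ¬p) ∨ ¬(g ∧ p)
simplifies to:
¬g ∨ ¬p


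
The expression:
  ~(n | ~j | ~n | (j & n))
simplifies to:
False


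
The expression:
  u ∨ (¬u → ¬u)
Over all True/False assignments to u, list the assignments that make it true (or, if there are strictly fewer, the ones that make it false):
is always true.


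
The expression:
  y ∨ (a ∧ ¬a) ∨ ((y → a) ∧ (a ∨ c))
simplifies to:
a ∨ c ∨ y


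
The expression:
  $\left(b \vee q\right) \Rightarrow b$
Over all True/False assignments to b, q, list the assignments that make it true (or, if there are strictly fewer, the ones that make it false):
is false only for:
  b=False, q=True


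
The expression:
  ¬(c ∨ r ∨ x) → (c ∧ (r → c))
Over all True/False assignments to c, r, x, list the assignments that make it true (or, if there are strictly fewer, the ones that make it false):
is false only for:
  c=False, r=False, x=False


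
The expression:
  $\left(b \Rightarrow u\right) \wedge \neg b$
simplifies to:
$\neg b$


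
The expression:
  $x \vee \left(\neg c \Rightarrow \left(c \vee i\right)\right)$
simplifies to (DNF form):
$c \vee i \vee x$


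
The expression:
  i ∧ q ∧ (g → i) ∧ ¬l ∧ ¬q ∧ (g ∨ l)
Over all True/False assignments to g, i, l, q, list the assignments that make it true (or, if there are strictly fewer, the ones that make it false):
is never true.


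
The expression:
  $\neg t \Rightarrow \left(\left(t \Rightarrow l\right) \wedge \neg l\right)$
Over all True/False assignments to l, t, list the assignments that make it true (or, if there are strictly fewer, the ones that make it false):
is false only for:
  l=True, t=False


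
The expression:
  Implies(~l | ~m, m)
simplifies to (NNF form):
m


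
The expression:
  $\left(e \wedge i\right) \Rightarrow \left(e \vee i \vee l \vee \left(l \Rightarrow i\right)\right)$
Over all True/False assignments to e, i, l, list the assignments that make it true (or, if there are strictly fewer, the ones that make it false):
is always true.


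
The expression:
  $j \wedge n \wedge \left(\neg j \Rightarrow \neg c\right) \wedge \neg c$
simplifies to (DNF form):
$j \wedge n \wedge \neg c$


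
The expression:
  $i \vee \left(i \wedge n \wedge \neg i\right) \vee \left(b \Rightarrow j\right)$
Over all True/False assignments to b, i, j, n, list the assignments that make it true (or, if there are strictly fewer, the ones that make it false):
is false only for:
  b=True, i=False, j=False, n=False;
  b=True, i=False, j=False, n=True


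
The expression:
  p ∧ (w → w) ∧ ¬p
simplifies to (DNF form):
False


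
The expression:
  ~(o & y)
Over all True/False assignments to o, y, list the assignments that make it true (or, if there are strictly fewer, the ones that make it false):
is false only for:
  o=True, y=True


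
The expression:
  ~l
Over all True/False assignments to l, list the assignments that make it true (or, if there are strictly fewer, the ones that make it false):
is true only for:
  l=False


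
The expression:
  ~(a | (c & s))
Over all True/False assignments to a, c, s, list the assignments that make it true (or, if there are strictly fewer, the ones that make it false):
is true only for:
  a=False, c=False, s=False;
  a=False, c=False, s=True;
  a=False, c=True, s=False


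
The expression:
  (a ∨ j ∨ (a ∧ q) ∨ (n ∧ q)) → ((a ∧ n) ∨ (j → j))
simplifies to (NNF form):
True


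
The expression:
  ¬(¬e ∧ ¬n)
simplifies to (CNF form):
e ∨ n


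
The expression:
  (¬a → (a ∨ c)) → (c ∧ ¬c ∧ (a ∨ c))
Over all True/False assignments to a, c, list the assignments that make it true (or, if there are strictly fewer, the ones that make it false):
is true only for:
  a=False, c=False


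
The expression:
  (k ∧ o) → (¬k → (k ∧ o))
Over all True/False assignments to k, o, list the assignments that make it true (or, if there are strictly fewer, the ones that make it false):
is always true.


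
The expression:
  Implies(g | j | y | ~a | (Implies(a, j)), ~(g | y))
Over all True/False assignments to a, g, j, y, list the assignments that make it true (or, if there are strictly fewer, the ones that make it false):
is true only for:
  a=False, g=False, j=False, y=False;
  a=False, g=False, j=True, y=False;
  a=True, g=False, j=False, y=False;
  a=True, g=False, j=True, y=False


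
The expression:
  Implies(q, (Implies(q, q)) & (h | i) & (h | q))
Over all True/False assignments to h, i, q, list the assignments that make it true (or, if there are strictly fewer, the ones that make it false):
is false only for:
  h=False, i=False, q=True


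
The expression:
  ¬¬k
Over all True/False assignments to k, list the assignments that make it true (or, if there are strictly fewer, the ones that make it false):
is true only for:
  k=True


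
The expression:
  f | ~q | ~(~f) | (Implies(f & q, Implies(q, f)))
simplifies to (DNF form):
True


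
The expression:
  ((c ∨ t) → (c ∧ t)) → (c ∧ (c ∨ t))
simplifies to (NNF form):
c ∨ t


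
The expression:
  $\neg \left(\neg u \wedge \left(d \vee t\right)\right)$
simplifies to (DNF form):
$u \vee \left(\neg d \wedge \neg t\right)$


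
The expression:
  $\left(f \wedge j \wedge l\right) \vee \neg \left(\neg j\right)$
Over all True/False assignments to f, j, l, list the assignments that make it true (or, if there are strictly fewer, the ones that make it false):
is true only for:
  f=False, j=True, l=False;
  f=False, j=True, l=True;
  f=True, j=True, l=False;
  f=True, j=True, l=True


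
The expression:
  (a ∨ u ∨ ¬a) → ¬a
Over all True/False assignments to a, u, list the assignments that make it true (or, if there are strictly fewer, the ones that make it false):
is true only for:
  a=False, u=False;
  a=False, u=True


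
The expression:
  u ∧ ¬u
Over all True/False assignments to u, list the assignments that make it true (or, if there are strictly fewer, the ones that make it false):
is never true.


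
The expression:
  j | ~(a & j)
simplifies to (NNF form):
True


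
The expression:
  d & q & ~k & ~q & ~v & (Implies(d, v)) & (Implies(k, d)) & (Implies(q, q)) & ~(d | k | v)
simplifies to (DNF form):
False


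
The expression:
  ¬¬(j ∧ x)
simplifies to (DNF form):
j ∧ x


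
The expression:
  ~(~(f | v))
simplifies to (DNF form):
f | v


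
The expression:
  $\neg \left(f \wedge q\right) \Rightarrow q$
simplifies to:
$q$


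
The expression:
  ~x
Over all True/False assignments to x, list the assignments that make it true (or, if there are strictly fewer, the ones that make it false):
is true only for:
  x=False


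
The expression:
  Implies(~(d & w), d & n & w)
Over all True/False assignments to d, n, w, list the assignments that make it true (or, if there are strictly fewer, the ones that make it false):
is true only for:
  d=True, n=False, w=True;
  d=True, n=True, w=True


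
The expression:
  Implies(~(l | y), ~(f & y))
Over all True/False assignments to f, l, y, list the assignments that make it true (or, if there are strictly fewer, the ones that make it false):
is always true.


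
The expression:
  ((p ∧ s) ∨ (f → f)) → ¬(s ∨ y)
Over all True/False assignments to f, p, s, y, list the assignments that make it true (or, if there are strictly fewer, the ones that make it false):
is true only for:
  f=False, p=False, s=False, y=False;
  f=False, p=True, s=False, y=False;
  f=True, p=False, s=False, y=False;
  f=True, p=True, s=False, y=False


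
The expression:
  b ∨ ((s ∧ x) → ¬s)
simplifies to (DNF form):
b ∨ ¬s ∨ ¬x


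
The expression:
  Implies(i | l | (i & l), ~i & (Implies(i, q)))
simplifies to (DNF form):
~i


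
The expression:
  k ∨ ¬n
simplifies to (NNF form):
k ∨ ¬n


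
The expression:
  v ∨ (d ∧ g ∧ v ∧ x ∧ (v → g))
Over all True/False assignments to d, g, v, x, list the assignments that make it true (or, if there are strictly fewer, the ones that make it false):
is true only for:
  d=False, g=False, v=True, x=False;
  d=False, g=False, v=True, x=True;
  d=False, g=True, v=True, x=False;
  d=False, g=True, v=True, x=True;
  d=True, g=False, v=True, x=False;
  d=True, g=False, v=True, x=True;
  d=True, g=True, v=True, x=False;
  d=True, g=True, v=True, x=True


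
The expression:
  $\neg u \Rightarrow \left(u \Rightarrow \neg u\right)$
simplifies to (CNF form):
$\text{True}$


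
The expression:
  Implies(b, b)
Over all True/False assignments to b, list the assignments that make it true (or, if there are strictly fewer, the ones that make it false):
is always true.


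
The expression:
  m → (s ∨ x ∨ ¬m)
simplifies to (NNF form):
s ∨ x ∨ ¬m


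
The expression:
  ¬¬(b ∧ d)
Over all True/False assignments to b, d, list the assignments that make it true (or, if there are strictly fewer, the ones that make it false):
is true only for:
  b=True, d=True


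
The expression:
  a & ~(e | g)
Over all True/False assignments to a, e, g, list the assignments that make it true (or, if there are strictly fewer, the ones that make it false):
is true only for:
  a=True, e=False, g=False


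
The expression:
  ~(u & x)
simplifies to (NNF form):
~u | ~x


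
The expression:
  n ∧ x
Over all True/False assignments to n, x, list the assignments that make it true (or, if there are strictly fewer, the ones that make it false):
is true only for:
  n=True, x=True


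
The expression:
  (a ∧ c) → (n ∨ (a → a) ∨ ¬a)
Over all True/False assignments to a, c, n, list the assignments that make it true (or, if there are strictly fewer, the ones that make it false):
is always true.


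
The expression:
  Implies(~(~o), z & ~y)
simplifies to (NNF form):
~o | (z & ~y)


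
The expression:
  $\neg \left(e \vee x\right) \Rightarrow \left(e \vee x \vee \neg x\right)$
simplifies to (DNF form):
$\text{True}$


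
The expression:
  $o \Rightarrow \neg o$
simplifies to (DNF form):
$\neg o$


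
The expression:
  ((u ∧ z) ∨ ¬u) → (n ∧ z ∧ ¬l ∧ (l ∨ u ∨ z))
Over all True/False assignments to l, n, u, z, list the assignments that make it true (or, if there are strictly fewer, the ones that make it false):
is true only for:
  l=False, n=False, u=True, z=False;
  l=False, n=True, u=False, z=True;
  l=False, n=True, u=True, z=False;
  l=False, n=True, u=True, z=True;
  l=True, n=False, u=True, z=False;
  l=True, n=True, u=True, z=False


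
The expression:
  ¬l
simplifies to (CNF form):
¬l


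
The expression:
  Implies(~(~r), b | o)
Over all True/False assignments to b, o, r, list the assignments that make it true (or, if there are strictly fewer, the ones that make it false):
is false only for:
  b=False, o=False, r=True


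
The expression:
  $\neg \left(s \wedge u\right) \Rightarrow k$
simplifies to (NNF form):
$k \vee \left(s \wedge u\right)$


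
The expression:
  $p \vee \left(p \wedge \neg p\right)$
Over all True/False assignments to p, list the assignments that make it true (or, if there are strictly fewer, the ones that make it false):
is true only for:
  p=True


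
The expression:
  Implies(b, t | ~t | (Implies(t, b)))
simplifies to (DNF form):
True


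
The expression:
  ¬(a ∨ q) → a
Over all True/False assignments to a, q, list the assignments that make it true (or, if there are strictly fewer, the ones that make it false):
is false only for:
  a=False, q=False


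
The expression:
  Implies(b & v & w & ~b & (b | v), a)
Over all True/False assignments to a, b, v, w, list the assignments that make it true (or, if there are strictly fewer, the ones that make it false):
is always true.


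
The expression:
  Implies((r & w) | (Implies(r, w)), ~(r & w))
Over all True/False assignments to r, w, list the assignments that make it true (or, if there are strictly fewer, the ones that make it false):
is false only for:
  r=True, w=True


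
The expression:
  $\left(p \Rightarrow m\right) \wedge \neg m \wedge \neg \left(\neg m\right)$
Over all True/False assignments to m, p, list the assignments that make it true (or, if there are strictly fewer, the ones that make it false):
is never true.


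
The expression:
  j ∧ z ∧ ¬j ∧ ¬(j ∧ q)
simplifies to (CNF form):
False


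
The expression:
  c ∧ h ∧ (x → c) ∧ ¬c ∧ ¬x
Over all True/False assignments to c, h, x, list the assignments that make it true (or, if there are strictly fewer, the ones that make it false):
is never true.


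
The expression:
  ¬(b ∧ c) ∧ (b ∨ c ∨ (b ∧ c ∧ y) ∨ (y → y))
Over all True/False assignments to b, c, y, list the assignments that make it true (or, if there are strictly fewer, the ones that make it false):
is false only for:
  b=True, c=True, y=False;
  b=True, c=True, y=True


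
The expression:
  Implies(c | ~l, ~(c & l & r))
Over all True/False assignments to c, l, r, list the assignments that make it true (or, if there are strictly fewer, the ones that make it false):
is false only for:
  c=True, l=True, r=True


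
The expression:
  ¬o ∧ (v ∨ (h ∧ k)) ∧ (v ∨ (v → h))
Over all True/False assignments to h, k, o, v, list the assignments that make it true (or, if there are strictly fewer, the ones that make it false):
is true only for:
  h=False, k=False, o=False, v=True;
  h=False, k=True, o=False, v=True;
  h=True, k=False, o=False, v=True;
  h=True, k=True, o=False, v=False;
  h=True, k=True, o=False, v=True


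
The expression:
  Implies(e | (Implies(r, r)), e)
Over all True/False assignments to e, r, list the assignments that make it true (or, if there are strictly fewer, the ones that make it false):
is true only for:
  e=True, r=False;
  e=True, r=True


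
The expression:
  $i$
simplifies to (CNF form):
$i$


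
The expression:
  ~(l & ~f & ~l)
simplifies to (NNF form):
True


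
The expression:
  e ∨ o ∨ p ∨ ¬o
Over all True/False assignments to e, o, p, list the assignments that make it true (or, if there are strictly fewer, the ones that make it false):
is always true.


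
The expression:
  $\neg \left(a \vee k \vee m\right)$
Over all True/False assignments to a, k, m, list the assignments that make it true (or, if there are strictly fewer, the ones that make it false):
is true only for:
  a=False, k=False, m=False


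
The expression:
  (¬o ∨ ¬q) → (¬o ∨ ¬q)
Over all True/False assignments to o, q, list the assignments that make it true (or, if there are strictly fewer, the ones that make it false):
is always true.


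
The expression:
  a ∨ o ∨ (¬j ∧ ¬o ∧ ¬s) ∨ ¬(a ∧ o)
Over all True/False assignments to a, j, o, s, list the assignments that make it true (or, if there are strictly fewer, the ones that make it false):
is always true.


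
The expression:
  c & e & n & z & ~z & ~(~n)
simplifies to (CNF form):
False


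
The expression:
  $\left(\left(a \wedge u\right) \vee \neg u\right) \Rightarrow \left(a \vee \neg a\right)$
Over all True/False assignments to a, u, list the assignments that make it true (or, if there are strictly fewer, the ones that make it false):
is always true.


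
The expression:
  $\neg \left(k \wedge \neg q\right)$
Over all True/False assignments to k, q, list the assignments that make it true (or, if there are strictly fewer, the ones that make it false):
is false only for:
  k=True, q=False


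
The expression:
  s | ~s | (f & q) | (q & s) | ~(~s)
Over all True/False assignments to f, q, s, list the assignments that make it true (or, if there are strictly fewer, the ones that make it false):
is always true.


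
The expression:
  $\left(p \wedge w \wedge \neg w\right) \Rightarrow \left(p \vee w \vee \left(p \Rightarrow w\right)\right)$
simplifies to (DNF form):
$\text{True}$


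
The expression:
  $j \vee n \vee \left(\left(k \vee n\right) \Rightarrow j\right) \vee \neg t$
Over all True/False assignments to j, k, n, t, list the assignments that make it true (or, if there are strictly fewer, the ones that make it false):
is false only for:
  j=False, k=True, n=False, t=True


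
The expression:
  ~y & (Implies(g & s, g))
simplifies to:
~y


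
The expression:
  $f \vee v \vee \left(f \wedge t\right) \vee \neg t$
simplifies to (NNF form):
$f \vee v \vee \neg t$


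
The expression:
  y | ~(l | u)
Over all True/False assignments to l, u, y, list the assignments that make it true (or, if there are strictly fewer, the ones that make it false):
is false only for:
  l=False, u=True, y=False;
  l=True, u=False, y=False;
  l=True, u=True, y=False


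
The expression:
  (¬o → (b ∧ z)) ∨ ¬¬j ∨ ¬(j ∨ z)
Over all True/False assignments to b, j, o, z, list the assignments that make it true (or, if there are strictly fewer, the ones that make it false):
is false only for:
  b=False, j=False, o=False, z=True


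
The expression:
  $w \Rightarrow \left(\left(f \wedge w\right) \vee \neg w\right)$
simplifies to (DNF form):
$f \vee \neg w$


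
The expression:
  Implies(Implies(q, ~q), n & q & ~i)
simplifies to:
q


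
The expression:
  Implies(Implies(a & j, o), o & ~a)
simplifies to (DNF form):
(o & ~a) | (a & j & ~o)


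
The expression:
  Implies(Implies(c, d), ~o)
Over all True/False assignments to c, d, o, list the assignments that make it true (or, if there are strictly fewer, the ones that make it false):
is false only for:
  c=False, d=False, o=True;
  c=False, d=True, o=True;
  c=True, d=True, o=True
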